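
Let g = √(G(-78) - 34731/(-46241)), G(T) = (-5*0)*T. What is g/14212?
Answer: 3*√178444019/657177092 ≈ 6.0980e-5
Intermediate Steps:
G(T) = 0 (G(T) = 0*T = 0)
g = 3*√178444019/46241 (g = √(0 - 34731/(-46241)) = √(0 - 34731*(-1/46241)) = √(0 + 34731/46241) = √(34731/46241) = 3*√178444019/46241 ≈ 0.86665)
g/14212 = (3*√178444019/46241)/14212 = (3*√178444019/46241)*(1/14212) = 3*√178444019/657177092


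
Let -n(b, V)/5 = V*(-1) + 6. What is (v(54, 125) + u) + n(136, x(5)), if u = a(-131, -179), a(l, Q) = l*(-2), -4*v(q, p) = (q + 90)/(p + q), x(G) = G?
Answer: 45967/179 ≈ 256.80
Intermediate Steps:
v(q, p) = -(90 + q)/(4*(p + q)) (v(q, p) = -(q + 90)/(4*(p + q)) = -(90 + q)/(4*(p + q)))
a(l, Q) = -2*l
n(b, V) = -30 + 5*V (n(b, V) = -5*(V*(-1) + 6) = -5*(-V + 6) = -5*(6 - V) = -30 + 5*V)
u = 262 (u = -2*(-131) = 262)
(v(54, 125) + u) + n(136, x(5)) = ((-90 - 1*54)/(4*(125 + 54)) + 262) + (-30 + 5*5) = ((¼)*(-90 - 54)/179 + 262) + (-30 + 25) = ((¼)*(1/179)*(-144) + 262) - 5 = (-36/179 + 262) - 5 = 46862/179 - 5 = 45967/179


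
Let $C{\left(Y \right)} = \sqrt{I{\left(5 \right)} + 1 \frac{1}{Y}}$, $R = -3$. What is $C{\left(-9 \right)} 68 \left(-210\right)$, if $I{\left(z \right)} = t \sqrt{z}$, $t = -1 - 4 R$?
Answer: $- 4760 \sqrt{-1 + 99 \sqrt{5}} \approx -70662.0$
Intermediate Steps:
$t = 11$ ($t = -1 - -12 = -1 + 12 = 11$)
$I{\left(z \right)} = 11 \sqrt{z}$
$C{\left(Y \right)} = \sqrt{\frac{1}{Y} + 11 \sqrt{5}}$ ($C{\left(Y \right)} = \sqrt{11 \sqrt{5} + 1 \frac{1}{Y}} = \sqrt{11 \sqrt{5} + \frac{1}{Y}} = \sqrt{\frac{1}{Y} + 11 \sqrt{5}}$)
$C{\left(-9 \right)} 68 \left(-210\right) = \sqrt{\frac{1}{-9} + 11 \sqrt{5}} \cdot 68 \left(-210\right) = \sqrt{- \frac{1}{9} + 11 \sqrt{5}} \cdot 68 \left(-210\right) = 68 \sqrt{- \frac{1}{9} + 11 \sqrt{5}} \left(-210\right) = - 14280 \sqrt{- \frac{1}{9} + 11 \sqrt{5}}$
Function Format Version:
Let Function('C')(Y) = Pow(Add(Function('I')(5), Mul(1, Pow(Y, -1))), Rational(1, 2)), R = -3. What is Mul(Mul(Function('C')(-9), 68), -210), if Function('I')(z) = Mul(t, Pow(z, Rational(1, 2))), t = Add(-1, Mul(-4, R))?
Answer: Mul(-4760, Pow(Add(-1, Mul(99, Pow(5, Rational(1, 2)))), Rational(1, 2))) ≈ -70662.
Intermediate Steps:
t = 11 (t = Add(-1, Mul(-4, -3)) = Add(-1, 12) = 11)
Function('I')(z) = Mul(11, Pow(z, Rational(1, 2)))
Function('C')(Y) = Pow(Add(Pow(Y, -1), Mul(11, Pow(5, Rational(1, 2)))), Rational(1, 2)) (Function('C')(Y) = Pow(Add(Mul(11, Pow(5, Rational(1, 2))), Mul(1, Pow(Y, -1))), Rational(1, 2)) = Pow(Add(Mul(11, Pow(5, Rational(1, 2))), Pow(Y, -1)), Rational(1, 2)) = Pow(Add(Pow(Y, -1), Mul(11, Pow(5, Rational(1, 2)))), Rational(1, 2)))
Mul(Mul(Function('C')(-9), 68), -210) = Mul(Mul(Pow(Add(Pow(-9, -1), Mul(11, Pow(5, Rational(1, 2)))), Rational(1, 2)), 68), -210) = Mul(Mul(Pow(Add(Rational(-1, 9), Mul(11, Pow(5, Rational(1, 2)))), Rational(1, 2)), 68), -210) = Mul(Mul(68, Pow(Add(Rational(-1, 9), Mul(11, Pow(5, Rational(1, 2)))), Rational(1, 2))), -210) = Mul(-14280, Pow(Add(Rational(-1, 9), Mul(11, Pow(5, Rational(1, 2)))), Rational(1, 2)))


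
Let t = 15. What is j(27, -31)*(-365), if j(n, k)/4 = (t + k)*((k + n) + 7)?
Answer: 70080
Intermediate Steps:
j(n, k) = 4*(15 + k)*(7 + k + n) (j(n, k) = 4*((15 + k)*((k + n) + 7)) = 4*((15 + k)*(7 + k + n)) = 4*(15 + k)*(7 + k + n))
j(27, -31)*(-365) = (420 + 4*(-31)² + 60*27 + 88*(-31) + 4*(-31)*27)*(-365) = (420 + 4*961 + 1620 - 2728 - 3348)*(-365) = (420 + 3844 + 1620 - 2728 - 3348)*(-365) = -192*(-365) = 70080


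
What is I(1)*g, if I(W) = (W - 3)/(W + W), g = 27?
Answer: -27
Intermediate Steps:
I(W) = (-3 + W)/(2*W) (I(W) = (-3 + W)/((2*W)) = (-3 + W)*(1/(2*W)) = (-3 + W)/(2*W))
I(1)*g = ((½)*(-3 + 1)/1)*27 = ((½)*1*(-2))*27 = -1*27 = -27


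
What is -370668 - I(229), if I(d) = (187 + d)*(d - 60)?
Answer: -440972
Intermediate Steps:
I(d) = (-60 + d)*(187 + d) (I(d) = (187 + d)*(-60 + d) = (-60 + d)*(187 + d))
-370668 - I(229) = -370668 - (-11220 + 229**2 + 127*229) = -370668 - (-11220 + 52441 + 29083) = -370668 - 1*70304 = -370668 - 70304 = -440972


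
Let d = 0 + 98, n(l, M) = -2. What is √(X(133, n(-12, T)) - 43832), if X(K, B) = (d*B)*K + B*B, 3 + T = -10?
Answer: 2*I*√17474 ≈ 264.38*I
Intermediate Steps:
T = -13 (T = -3 - 10 = -13)
d = 98
X(K, B) = B² + 98*B*K (X(K, B) = (98*B)*K + B*B = 98*B*K + B² = B² + 98*B*K)
√(X(133, n(-12, T)) - 43832) = √(-2*(-2 + 98*133) - 43832) = √(-2*(-2 + 13034) - 43832) = √(-2*13032 - 43832) = √(-26064 - 43832) = √(-69896) = 2*I*√17474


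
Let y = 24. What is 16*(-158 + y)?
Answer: -2144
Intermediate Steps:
16*(-158 + y) = 16*(-158 + 24) = 16*(-134) = -2144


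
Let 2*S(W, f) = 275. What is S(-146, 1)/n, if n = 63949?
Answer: 275/127898 ≈ 0.0021502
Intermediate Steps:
S(W, f) = 275/2 (S(W, f) = (½)*275 = 275/2)
S(-146, 1)/n = (275/2)/63949 = (275/2)*(1/63949) = 275/127898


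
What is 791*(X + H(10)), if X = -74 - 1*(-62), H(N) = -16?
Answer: -22148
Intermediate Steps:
X = -12 (X = -74 + 62 = -12)
791*(X + H(10)) = 791*(-12 - 16) = 791*(-28) = -22148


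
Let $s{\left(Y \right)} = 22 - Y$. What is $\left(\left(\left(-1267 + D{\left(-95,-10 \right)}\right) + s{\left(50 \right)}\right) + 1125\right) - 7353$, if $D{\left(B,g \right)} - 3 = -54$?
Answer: $-7574$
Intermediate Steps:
$D{\left(B,g \right)} = -51$ ($D{\left(B,g \right)} = 3 - 54 = -51$)
$\left(\left(\left(-1267 + D{\left(-95,-10 \right)}\right) + s{\left(50 \right)}\right) + 1125\right) - 7353 = \left(\left(\left(-1267 - 51\right) + \left(22 - 50\right)\right) + 1125\right) - 7353 = \left(\left(-1318 + \left(22 - 50\right)\right) + 1125\right) - 7353 = \left(\left(-1318 - 28\right) + 1125\right) - 7353 = \left(-1346 + 1125\right) - 7353 = -221 - 7353 = -7574$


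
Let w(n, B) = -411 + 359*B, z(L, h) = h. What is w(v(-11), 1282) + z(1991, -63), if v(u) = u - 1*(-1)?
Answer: 459764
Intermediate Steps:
v(u) = 1 + u (v(u) = u + 1 = 1 + u)
w(v(-11), 1282) + z(1991, -63) = (-411 + 359*1282) - 63 = (-411 + 460238) - 63 = 459827 - 63 = 459764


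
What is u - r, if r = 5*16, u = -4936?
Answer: -5016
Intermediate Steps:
r = 80
u - r = -4936 - 1*80 = -4936 - 80 = -5016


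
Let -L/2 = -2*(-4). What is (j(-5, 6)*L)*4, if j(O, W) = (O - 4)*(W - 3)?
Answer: 1728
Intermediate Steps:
L = -16 (L = -(-4)*(-4) = -2*8 = -16)
j(O, W) = (-4 + O)*(-3 + W)
(j(-5, 6)*L)*4 = ((12 - 4*6 - 3*(-5) - 5*6)*(-16))*4 = ((12 - 24 + 15 - 30)*(-16))*4 = -27*(-16)*4 = 432*4 = 1728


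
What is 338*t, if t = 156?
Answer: 52728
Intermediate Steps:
338*t = 338*156 = 52728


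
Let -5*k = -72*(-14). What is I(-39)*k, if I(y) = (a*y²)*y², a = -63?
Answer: 146912757264/5 ≈ 2.9383e+10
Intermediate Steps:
k = -1008/5 (k = -(-72)*(-14)/5 = -⅕*1008 = -1008/5 ≈ -201.60)
I(y) = -63*y⁴ (I(y) = (-63*y²)*y² = -63*y⁴)
I(-39)*k = -63*(-39)⁴*(-1008/5) = -63*2313441*(-1008/5) = -145746783*(-1008/5) = 146912757264/5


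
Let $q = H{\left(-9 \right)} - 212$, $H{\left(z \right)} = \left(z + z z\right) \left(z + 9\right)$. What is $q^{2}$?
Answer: $44944$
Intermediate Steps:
$H{\left(z \right)} = \left(9 + z\right) \left(z + z^{2}\right)$ ($H{\left(z \right)} = \left(z + z^{2}\right) \left(9 + z\right) = \left(9 + z\right) \left(z + z^{2}\right)$)
$q = -212$ ($q = - 9 \left(9 + \left(-9\right)^{2} + 10 \left(-9\right)\right) - 212 = - 9 \left(9 + 81 - 90\right) - 212 = \left(-9\right) 0 - 212 = 0 - 212 = -212$)
$q^{2} = \left(-212\right)^{2} = 44944$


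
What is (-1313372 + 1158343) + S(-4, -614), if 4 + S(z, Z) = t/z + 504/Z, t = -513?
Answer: -190224041/1228 ≈ -1.5491e+5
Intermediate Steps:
S(z, Z) = -4 - 513/z + 504/Z (S(z, Z) = -4 + (-513/z + 504/Z) = -4 - 513/z + 504/Z)
(-1313372 + 1158343) + S(-4, -614) = (-1313372 + 1158343) + (-4 - 513/(-4) + 504/(-614)) = -155029 + (-4 - 513*(-¼) + 504*(-1/614)) = -155029 + (-4 + 513/4 - 252/307) = -155029 + 151571/1228 = -190224041/1228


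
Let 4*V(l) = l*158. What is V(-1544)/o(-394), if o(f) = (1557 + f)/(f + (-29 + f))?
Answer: 49827196/1163 ≈ 42844.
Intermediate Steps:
V(l) = 79*l/2 (V(l) = (l*158)/4 = (158*l)/4 = 79*l/2)
o(f) = (1557 + f)/(-29 + 2*f)
V(-1544)/o(-394) = ((79/2)*(-1544))/(((1557 - 394)/(-29 + 2*(-394)))) = -60988/(1163/(-29 - 788)) = -60988/(1163/(-817)) = -60988/((-1/817*1163)) = -60988/(-1163/817) = -60988*(-817/1163) = 49827196/1163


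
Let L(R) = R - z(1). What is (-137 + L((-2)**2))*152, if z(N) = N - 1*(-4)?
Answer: -20976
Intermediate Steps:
z(N) = 4 + N (z(N) = N + 4 = 4 + N)
L(R) = -5 + R (L(R) = R - (4 + 1) = R - 1*5 = R - 5 = -5 + R)
(-137 + L((-2)**2))*152 = (-137 + (-5 + (-2)**2))*152 = (-137 + (-5 + 4))*152 = (-137 - 1)*152 = -138*152 = -20976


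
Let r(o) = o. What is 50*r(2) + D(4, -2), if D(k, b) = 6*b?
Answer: 88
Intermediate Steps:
50*r(2) + D(4, -2) = 50*2 + 6*(-2) = 100 - 12 = 88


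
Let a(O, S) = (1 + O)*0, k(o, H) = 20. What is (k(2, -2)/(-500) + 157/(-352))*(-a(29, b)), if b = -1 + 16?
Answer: 0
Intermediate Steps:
b = 15
a(O, S) = 0
(k(2, -2)/(-500) + 157/(-352))*(-a(29, b)) = (20/(-500) + 157/(-352))*(-1*0) = (20*(-1/500) + 157*(-1/352))*0 = (-1/25 - 157/352)*0 = -4277/8800*0 = 0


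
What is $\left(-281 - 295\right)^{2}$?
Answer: $331776$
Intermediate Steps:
$\left(-281 - 295\right)^{2} = \left(-576\right)^{2} = 331776$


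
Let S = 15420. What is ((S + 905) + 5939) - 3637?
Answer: 18627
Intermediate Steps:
((S + 905) + 5939) - 3637 = ((15420 + 905) + 5939) - 3637 = (16325 + 5939) - 3637 = 22264 - 3637 = 18627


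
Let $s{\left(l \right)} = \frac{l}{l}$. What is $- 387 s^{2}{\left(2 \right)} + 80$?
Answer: $-307$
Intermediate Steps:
$s{\left(l \right)} = 1$
$- 387 s^{2}{\left(2 \right)} + 80 = - 387 \cdot 1^{2} + 80 = \left(-387\right) 1 + 80 = -387 + 80 = -307$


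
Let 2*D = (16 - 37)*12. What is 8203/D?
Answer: -8203/126 ≈ -65.103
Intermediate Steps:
D = -126 (D = ((16 - 37)*12)/2 = (-21*12)/2 = (1/2)*(-252) = -126)
8203/D = 8203/(-126) = 8203*(-1/126) = -8203/126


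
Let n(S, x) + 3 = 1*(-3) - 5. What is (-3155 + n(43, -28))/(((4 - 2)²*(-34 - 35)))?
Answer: 1583/138 ≈ 11.471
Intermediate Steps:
n(S, x) = -11 (n(S, x) = -3 + (1*(-3) - 5) = -3 + (-3 - 5) = -3 - 8 = -11)
(-3155 + n(43, -28))/(((4 - 2)²*(-34 - 35))) = (-3155 - 11)/(((4 - 2)²*(-34 - 35))) = -3166/(2²*(-69)) = -3166/(4*(-69)) = -3166/(-276) = -3166*(-1/276) = 1583/138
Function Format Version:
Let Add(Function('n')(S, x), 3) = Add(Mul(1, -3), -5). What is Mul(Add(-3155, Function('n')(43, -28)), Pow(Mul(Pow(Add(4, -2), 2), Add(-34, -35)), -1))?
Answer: Rational(1583, 138) ≈ 11.471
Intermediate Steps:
Function('n')(S, x) = -11 (Function('n')(S, x) = Add(-3, Add(Mul(1, -3), -5)) = Add(-3, Add(-3, -5)) = Add(-3, -8) = -11)
Mul(Add(-3155, Function('n')(43, -28)), Pow(Mul(Pow(Add(4, -2), 2), Add(-34, -35)), -1)) = Mul(Add(-3155, -11), Pow(Mul(Pow(Add(4, -2), 2), Add(-34, -35)), -1)) = Mul(-3166, Pow(Mul(Pow(2, 2), -69), -1)) = Mul(-3166, Pow(Mul(4, -69), -1)) = Mul(-3166, Pow(-276, -1)) = Mul(-3166, Rational(-1, 276)) = Rational(1583, 138)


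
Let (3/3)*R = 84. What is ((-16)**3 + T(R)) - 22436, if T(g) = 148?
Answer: -26384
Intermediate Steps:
R = 84
((-16)**3 + T(R)) - 22436 = ((-16)**3 + 148) - 22436 = (-4096 + 148) - 22436 = -3948 - 22436 = -26384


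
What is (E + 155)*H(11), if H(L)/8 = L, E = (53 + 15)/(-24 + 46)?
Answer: 13912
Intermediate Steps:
E = 34/11 (E = 68/22 = 68*(1/22) = 34/11 ≈ 3.0909)
H(L) = 8*L
(E + 155)*H(11) = (34/11 + 155)*(8*11) = (1739/11)*88 = 13912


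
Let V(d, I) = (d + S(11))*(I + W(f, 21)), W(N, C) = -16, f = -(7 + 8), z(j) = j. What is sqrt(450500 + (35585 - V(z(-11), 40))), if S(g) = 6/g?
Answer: 13*sqrt(348205)/11 ≈ 697.38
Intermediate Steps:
f = -15 (f = -1*15 = -15)
V(d, I) = (-16 + I)*(6/11 + d) (V(d, I) = (d + 6/11)*(I - 16) = (d + 6*(1/11))*(-16 + I) = (d + 6/11)*(-16 + I) = (6/11 + d)*(-16 + I) = (-16 + I)*(6/11 + d))
sqrt(450500 + (35585 - V(z(-11), 40))) = sqrt(450500 + (35585 - (-96/11 - 16*(-11) + (6/11)*40 + 40*(-11)))) = sqrt(450500 + (35585 - (-96/11 + 176 + 240/11 - 440))) = sqrt(450500 + (35585 - 1*(-2760/11))) = sqrt(450500 + (35585 + 2760/11)) = sqrt(450500 + 394195/11) = sqrt(5349695/11) = 13*sqrt(348205)/11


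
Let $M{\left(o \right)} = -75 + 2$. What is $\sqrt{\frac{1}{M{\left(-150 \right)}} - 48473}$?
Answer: $\frac{3 i \sqrt{28701410}}{73} \approx 220.17 i$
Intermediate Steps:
$M{\left(o \right)} = -73$
$\sqrt{\frac{1}{M{\left(-150 \right)}} - 48473} = \sqrt{\frac{1}{-73} - 48473} = \sqrt{- \frac{1}{73} - 48473} = \sqrt{- \frac{3538530}{73}} = \frac{3 i \sqrt{28701410}}{73}$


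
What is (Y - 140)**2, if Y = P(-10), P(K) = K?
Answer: 22500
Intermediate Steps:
Y = -10
(Y - 140)**2 = (-10 - 140)**2 = (-150)**2 = 22500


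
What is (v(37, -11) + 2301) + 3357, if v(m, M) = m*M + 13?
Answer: 5264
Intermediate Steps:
v(m, M) = 13 + M*m (v(m, M) = M*m + 13 = 13 + M*m)
(v(37, -11) + 2301) + 3357 = ((13 - 11*37) + 2301) + 3357 = ((13 - 407) + 2301) + 3357 = (-394 + 2301) + 3357 = 1907 + 3357 = 5264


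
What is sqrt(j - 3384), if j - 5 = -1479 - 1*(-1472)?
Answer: I*sqrt(3386) ≈ 58.189*I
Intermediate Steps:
j = -2 (j = 5 + (-1479 - 1*(-1472)) = 5 + (-1479 + 1472) = 5 - 7 = -2)
sqrt(j - 3384) = sqrt(-2 - 3384) = sqrt(-3386) = I*sqrt(3386)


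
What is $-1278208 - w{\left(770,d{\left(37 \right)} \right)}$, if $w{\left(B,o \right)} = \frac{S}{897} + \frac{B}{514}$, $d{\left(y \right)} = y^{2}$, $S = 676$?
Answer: $- \frac{22666502393}{17733} \approx -1.2782 \cdot 10^{6}$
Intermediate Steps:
$w{\left(B,o \right)} = \frac{52}{69} + \frac{B}{514}$ ($w{\left(B,o \right)} = \frac{676}{897} + \frac{B}{514} = 676 \cdot \frac{1}{897} + B \frac{1}{514} = \frac{52}{69} + \frac{B}{514}$)
$-1278208 - w{\left(770,d{\left(37 \right)} \right)} = -1278208 - \left(\frac{52}{69} + \frac{1}{514} \cdot 770\right) = -1278208 - \left(\frac{52}{69} + \frac{385}{257}\right) = -1278208 - \frac{39929}{17733} = - \frac{22666502393}{17733}$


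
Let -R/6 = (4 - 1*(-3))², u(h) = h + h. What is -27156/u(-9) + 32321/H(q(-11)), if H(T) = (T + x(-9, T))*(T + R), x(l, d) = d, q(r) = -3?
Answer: 2720765/1782 ≈ 1526.8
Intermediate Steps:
u(h) = 2*h
R = -294 (R = -6*(4 - 1*(-3))² = -6*(4 + 3)² = -6*7² = -6*49 = -294)
H(T) = 2*T*(-294 + T) (H(T) = (T + T)*(T - 294) = (2*T)*(-294 + T) = 2*T*(-294 + T))
-27156/u(-9) + 32321/H(q(-11)) = -27156/(2*(-9)) + 32321/((2*(-3)*(-294 - 3))) = -27156/(-18) + 32321/((2*(-3)*(-297))) = -27156*(-1/18) + 32321/1782 = 4526/3 + 32321*(1/1782) = 4526/3 + 32321/1782 = 2720765/1782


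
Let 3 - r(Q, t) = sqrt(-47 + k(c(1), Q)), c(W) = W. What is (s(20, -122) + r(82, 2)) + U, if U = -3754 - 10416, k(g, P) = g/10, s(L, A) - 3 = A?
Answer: -14286 - I*sqrt(4690)/10 ≈ -14286.0 - 6.8484*I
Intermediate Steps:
s(L, A) = 3 + A
k(g, P) = g/10 (k(g, P) = g*(1/10) = g/10)
r(Q, t) = 3 - I*sqrt(4690)/10 (r(Q, t) = 3 - sqrt(-47 + (1/10)*1) = 3 - sqrt(-47 + 1/10) = 3 - sqrt(-469/10) = 3 - I*sqrt(4690)/10)
U = -14170
(s(20, -122) + r(82, 2)) + U = ((3 - 122) + (3 - I*sqrt(4690)/10)) - 14170 = (-119 + (3 - I*sqrt(4690)/10)) - 14170 = (-116 - I*sqrt(4690)/10) - 14170 = -14286 - I*sqrt(4690)/10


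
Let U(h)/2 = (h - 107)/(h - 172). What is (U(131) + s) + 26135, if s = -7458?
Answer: 765709/41 ≈ 18676.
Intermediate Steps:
U(h) = 2*(-107 + h)/(-172 + h) (U(h) = 2*((h - 107)/(h - 172)) = 2*((-107 + h)/(-172 + h)) = 2*(-107 + h)/(-172 + h))
(U(131) + s) + 26135 = (2*(-107 + 131)/(-172 + 131) - 7458) + 26135 = (2*24/(-41) - 7458) + 26135 = (2*(-1/41)*24 - 7458) + 26135 = (-48/41 - 7458) + 26135 = -305826/41 + 26135 = 765709/41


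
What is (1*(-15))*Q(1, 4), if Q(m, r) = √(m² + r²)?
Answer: -15*√17 ≈ -61.847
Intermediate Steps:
(1*(-15))*Q(1, 4) = (1*(-15))*√(1² + 4²) = -15*√(1 + 16) = -15*√17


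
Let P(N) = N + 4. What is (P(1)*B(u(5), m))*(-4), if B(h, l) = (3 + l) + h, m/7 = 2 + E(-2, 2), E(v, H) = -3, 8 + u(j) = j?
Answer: 140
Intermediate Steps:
u(j) = -8 + j
P(N) = 4 + N
m = -7 (m = 7*(2 - 3) = 7*(-1) = -7)
B(h, l) = 3 + h + l
(P(1)*B(u(5), m))*(-4) = ((4 + 1)*(3 + (-8 + 5) - 7))*(-4) = (5*(3 - 3 - 7))*(-4) = (5*(-7))*(-4) = -35*(-4) = 140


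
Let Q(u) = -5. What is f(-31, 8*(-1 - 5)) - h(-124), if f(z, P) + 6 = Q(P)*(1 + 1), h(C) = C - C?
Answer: -16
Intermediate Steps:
h(C) = 0
f(z, P) = -16 (f(z, P) = -6 - 5*(1 + 1) = -6 - 5*2 = -6 - 10 = -16)
f(-31, 8*(-1 - 5)) - h(-124) = -16 - 1*0 = -16 + 0 = -16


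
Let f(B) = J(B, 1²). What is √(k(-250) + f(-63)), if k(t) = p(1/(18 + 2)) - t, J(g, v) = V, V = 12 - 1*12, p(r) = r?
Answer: √25005/10 ≈ 15.813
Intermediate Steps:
V = 0 (V = 12 - 12 = 0)
J(g, v) = 0
k(t) = 1/20 - t (k(t) = 1/(18 + 2) - t = 1/20 - t)
f(B) = 0
√(k(-250) + f(-63)) = √((1/20 - 1*(-250)) + 0) = √((1/20 + 250) + 0) = √(5001/20 + 0) = √(5001/20) = √25005/10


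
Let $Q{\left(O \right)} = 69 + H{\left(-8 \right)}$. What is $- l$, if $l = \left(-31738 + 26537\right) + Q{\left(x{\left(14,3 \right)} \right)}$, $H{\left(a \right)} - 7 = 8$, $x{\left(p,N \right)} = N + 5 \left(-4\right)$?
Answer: $5117$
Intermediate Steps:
$x{\left(p,N \right)} = -20 + N$ ($x{\left(p,N \right)} = N - 20 = -20 + N$)
$H{\left(a \right)} = 15$ ($H{\left(a \right)} = 7 + 8 = 15$)
$Q{\left(O \right)} = 84$ ($Q{\left(O \right)} = 69 + 15 = 84$)
$l = -5117$ ($l = \left(-31738 + 26537\right) + 84 = -5201 + 84 = -5117$)
$- l = \left(-1\right) \left(-5117\right) = 5117$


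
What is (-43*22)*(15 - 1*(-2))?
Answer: -16082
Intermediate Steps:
(-43*22)*(15 - 1*(-2)) = -946*(15 + 2) = -946*17 = -16082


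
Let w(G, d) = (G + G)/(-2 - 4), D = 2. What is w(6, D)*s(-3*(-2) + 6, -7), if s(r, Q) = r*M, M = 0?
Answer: 0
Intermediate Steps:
w(G, d) = -G/3 (w(G, d) = (2*G)/(-6) = (2*G)*(-⅙) = -G/3)
s(r, Q) = 0 (s(r, Q) = r*0 = 0)
w(6, D)*s(-3*(-2) + 6, -7) = -⅓*6*0 = -2*0 = 0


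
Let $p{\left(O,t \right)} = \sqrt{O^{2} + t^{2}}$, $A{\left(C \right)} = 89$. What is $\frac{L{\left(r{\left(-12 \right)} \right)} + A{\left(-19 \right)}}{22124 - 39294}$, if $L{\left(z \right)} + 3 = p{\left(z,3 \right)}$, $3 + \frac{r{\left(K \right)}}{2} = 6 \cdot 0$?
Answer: $- \frac{43}{8585} - \frac{3 \sqrt{5}}{17170} \approx -0.0053994$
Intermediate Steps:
$r{\left(K \right)} = -6$ ($r{\left(K \right)} = -6 + 2 \cdot 6 \cdot 0 = -6 + 2 \cdot 0 = -6 + 0 = -6$)
$L{\left(z \right)} = -3 + \sqrt{9 + z^{2}}$ ($L{\left(z \right)} = -3 + \sqrt{z^{2} + 3^{2}} = -3 + \sqrt{z^{2} + 9} = -3 + \sqrt{9 + z^{2}}$)
$\frac{L{\left(r{\left(-12 \right)} \right)} + A{\left(-19 \right)}}{22124 - 39294} = \frac{\left(-3 + \sqrt{9 + \left(-6\right)^{2}}\right) + 89}{22124 - 39294} = \frac{\left(-3 + \sqrt{9 + 36}\right) + 89}{-17170} = \left(\left(-3 + \sqrt{45}\right) + 89\right) \left(- \frac{1}{17170}\right) = \left(\left(-3 + 3 \sqrt{5}\right) + 89\right) \left(- \frac{1}{17170}\right) = \left(86 + 3 \sqrt{5}\right) \left(- \frac{1}{17170}\right) = - \frac{43}{8585} - \frac{3 \sqrt{5}}{17170}$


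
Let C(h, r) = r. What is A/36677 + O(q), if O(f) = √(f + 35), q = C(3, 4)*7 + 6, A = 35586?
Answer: 35586/36677 + √69 ≈ 9.2769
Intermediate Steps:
q = 34 (q = 4*7 + 6 = 28 + 6 = 34)
O(f) = √(35 + f)
A/36677 + O(q) = 35586/36677 + √(35 + 34) = 35586*(1/36677) + √69 = 35586/36677 + √69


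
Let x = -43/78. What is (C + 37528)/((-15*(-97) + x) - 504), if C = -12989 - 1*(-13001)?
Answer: 585624/14827 ≈ 39.497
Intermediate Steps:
x = -43/78 (x = -43*1/78 = -43/78 ≈ -0.55128)
C = 12 (C = -12989 + 13001 = 12)
(C + 37528)/((-15*(-97) + x) - 504) = (12 + 37528)/((-15*(-97) - 43/78) - 504) = 37540/((1455 - 43/78) - 504) = 37540/(113447/78 - 504) = 37540/(74135/78) = 37540*(78/74135) = 585624/14827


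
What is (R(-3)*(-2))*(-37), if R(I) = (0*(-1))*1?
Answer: 0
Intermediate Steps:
R(I) = 0 (R(I) = 0*1 = 0)
(R(-3)*(-2))*(-37) = (0*(-2))*(-37) = 0*(-37) = 0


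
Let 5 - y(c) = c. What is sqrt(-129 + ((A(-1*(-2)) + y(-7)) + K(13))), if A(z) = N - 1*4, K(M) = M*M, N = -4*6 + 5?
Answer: sqrt(29) ≈ 5.3852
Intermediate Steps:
y(c) = 5 - c
N = -19 (N = -24 + 5 = -19)
K(M) = M**2
A(z) = -23 (A(z) = -19 - 1*4 = -19 - 4 = -23)
sqrt(-129 + ((A(-1*(-2)) + y(-7)) + K(13))) = sqrt(-129 + ((-23 + (5 - 1*(-7))) + 13**2)) = sqrt(-129 + ((-23 + (5 + 7)) + 169)) = sqrt(-129 + ((-23 + 12) + 169)) = sqrt(-129 + (-11 + 169)) = sqrt(-129 + 158) = sqrt(29)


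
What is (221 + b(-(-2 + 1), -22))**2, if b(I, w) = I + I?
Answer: 49729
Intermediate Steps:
b(I, w) = 2*I
(221 + b(-(-2 + 1), -22))**2 = (221 + 2*(-(-2 + 1)))**2 = (221 + 2*(-1*(-1)))**2 = (221 + 2*1)**2 = (221 + 2)**2 = 223**2 = 49729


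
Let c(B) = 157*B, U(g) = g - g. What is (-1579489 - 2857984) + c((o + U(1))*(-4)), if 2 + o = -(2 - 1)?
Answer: -4435589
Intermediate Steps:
o = -3 (o = -2 - (2 - 1) = -2 - 1*1 = -2 - 1 = -3)
U(g) = 0
(-1579489 - 2857984) + c((o + U(1))*(-4)) = (-1579489 - 2857984) + 157*((-3 + 0)*(-4)) = -4437473 + 157*(-3*(-4)) = -4437473 + 157*12 = -4437473 + 1884 = -4435589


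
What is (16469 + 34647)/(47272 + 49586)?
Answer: 25558/48429 ≈ 0.52774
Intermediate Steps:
(16469 + 34647)/(47272 + 49586) = 51116/96858 = 51116*(1/96858) = 25558/48429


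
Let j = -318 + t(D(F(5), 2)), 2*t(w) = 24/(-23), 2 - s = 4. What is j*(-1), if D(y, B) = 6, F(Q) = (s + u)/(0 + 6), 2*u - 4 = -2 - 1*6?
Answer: 7326/23 ≈ 318.52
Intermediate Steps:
s = -2 (s = 2 - 1*4 = 2 - 4 = -2)
u = -2 (u = 2 + (-2 - 1*6)/2 = 2 + (-2 - 6)/2 = 2 + (½)*(-8) = 2 - 4 = -2)
F(Q) = -⅔ (F(Q) = (-2 - 2)/(0 + 6) = -4/6 = -4*⅙ = -⅔)
t(w) = -12/23 (t(w) = (24/(-23))/2 = (24*(-1/23))/2 = (½)*(-24/23) = -12/23)
j = -7326/23 (j = -318 - 12/23 = -7326/23 ≈ -318.52)
j*(-1) = -7326/23*(-1) = 7326/23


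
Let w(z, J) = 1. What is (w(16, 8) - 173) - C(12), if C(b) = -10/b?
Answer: -1027/6 ≈ -171.17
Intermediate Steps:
(w(16, 8) - 173) - C(12) = (1 - 173) - (-10)/12 = -172 - (-10)/12 = -172 - 1*(-⅚) = -172 + ⅚ = -1027/6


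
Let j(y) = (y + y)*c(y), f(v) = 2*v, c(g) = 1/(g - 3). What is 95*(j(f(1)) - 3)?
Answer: -665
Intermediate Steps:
c(g) = 1/(-3 + g)
j(y) = 2*y/(-3 + y) (j(y) = (y + y)/(-3 + y) = (2*y)/(-3 + y) = 2*y/(-3 + y))
95*(j(f(1)) - 3) = 95*(2*(2*1)/(-3 + 2*1) - 3) = 95*(2*2/(-3 + 2) - 3) = 95*(2*2/(-1) - 3) = 95*(2*2*(-1) - 3) = 95*(-4 - 3) = 95*(-7) = -665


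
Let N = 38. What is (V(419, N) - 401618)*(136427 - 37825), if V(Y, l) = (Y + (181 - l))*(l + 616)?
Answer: -3359370140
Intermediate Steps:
V(Y, l) = (616 + l)*(181 + Y - l) (V(Y, l) = (181 + Y - l)*(616 + l) = (616 + l)*(181 + Y - l))
(V(419, N) - 401618)*(136427 - 37825) = ((111496 - 1*38² - 435*38 + 616*419 + 419*38) - 401618)*(136427 - 37825) = ((111496 - 1*1444 - 16530 + 258104 + 15922) - 401618)*98602 = ((111496 - 1444 - 16530 + 258104 + 15922) - 401618)*98602 = (367548 - 401618)*98602 = -34070*98602 = -3359370140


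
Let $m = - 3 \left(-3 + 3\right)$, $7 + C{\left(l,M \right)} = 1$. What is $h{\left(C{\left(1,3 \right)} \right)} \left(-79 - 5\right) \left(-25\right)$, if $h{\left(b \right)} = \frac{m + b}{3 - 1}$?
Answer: $-6300$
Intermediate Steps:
$C{\left(l,M \right)} = -6$ ($C{\left(l,M \right)} = -7 + 1 = -6$)
$m = 0$ ($m = \left(-3\right) 0 = 0$)
$h{\left(b \right)} = \frac{b}{2}$ ($h{\left(b \right)} = \frac{0 + b}{3 - 1} = \frac{b}{2}$)
$h{\left(C{\left(1,3 \right)} \right)} \left(-79 - 5\right) \left(-25\right) = \frac{1}{2} \left(-6\right) \left(-79 - 5\right) \left(-25\right) = \left(-3\right) \left(-84\right) \left(-25\right) = 252 \left(-25\right) = -6300$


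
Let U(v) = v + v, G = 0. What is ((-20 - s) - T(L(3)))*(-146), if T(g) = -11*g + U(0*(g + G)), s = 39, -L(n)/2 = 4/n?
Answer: 38690/3 ≈ 12897.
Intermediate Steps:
L(n) = -8/n
U(v) = 2*v
T(g) = -11*g (T(g) = -11*g + 2*(0*(g + 0)) = -11*g + 2*(0*g) = -11*g + 2*0 = -11*g + 0 = -11*g)
((-20 - s) - T(L(3)))*(-146) = ((-20 - 1*39) - (-11)*(-8/3))*(-146) = ((-20 - 39) - (-11)*(-8*⅓))*(-146) = (-59 - (-11)*(-8)/3)*(-146) = (-59 - 1*88/3)*(-146) = (-59 - 88/3)*(-146) = -265/3*(-146) = 38690/3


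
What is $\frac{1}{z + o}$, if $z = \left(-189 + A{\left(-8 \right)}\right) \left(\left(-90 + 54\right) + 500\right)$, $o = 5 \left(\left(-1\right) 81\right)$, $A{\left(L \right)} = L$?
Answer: $- \frac{1}{91813} \approx -1.0892 \cdot 10^{-5}$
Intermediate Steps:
$o = -405$ ($o = 5 \left(-81\right) = -405$)
$z = -91408$ ($z = \left(-189 - 8\right) \left(\left(-90 + 54\right) + 500\right) = - 197 \left(-36 + 500\right) = \left(-197\right) 464 = -91408$)
$\frac{1}{z + o} = \frac{1}{-91408 - 405} = \frac{1}{-91813} = - \frac{1}{91813}$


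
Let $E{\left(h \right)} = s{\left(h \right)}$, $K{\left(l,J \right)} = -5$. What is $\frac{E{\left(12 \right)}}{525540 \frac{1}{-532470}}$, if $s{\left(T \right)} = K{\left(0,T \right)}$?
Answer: $\frac{88745}{17518} \approx 5.0659$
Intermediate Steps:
$s{\left(T \right)} = -5$
$E{\left(h \right)} = -5$
$\frac{E{\left(12 \right)}}{525540 \frac{1}{-532470}} = - \frac{5}{525540 \frac{1}{-532470}} = - \frac{5}{525540 \left(- \frac{1}{532470}\right)} = - \frac{5}{- \frac{17518}{17749}} = \left(-5\right) \left(- \frac{17749}{17518}\right) = \frac{88745}{17518}$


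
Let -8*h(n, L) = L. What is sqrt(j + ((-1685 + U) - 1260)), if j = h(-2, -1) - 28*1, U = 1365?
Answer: I*sqrt(25726)/4 ≈ 40.098*I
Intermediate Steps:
h(n, L) = -L/8
j = -223/8 (j = -1/8*(-1) - 28*1 = 1/8 - 28 = -223/8 ≈ -27.875)
sqrt(j + ((-1685 + U) - 1260)) = sqrt(-223/8 + ((-1685 + 1365) - 1260)) = sqrt(-223/8 + (-320 - 1260)) = sqrt(-223/8 - 1580) = sqrt(-12863/8) = I*sqrt(25726)/4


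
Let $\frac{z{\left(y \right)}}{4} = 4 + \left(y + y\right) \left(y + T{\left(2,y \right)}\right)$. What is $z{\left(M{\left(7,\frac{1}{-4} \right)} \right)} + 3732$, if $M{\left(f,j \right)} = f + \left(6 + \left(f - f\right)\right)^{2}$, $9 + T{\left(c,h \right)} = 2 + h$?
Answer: $30924$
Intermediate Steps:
$T{\left(c,h \right)} = -7 + h$ ($T{\left(c,h \right)} = -9 + \left(2 + h\right) = -7 + h$)
$M{\left(f,j \right)} = 36 + f$ ($M{\left(f,j \right)} = f + \left(6 + 0\right)^{2} = f + 6^{2} = f + 36 = 36 + f$)
$z{\left(y \right)} = 16 + 8 y \left(-7 + 2 y\right)$ ($z{\left(y \right)} = 4 \left(4 + \left(y + y\right) \left(y + \left(-7 + y\right)\right)\right) = 4 \left(4 + 2 y \left(-7 + 2 y\right)\right) = 16 + 8 y \left(-7 + 2 y\right)$)
$z{\left(M{\left(7,\frac{1}{-4} \right)} \right)} + 3732 = \left(16 - 56 \left(36 + 7\right) + 16 \left(36 + 7\right)^{2}\right) + 3732 = \left(16 - 2408 + 16 \cdot 43^{2}\right) + 3732 = \left(16 - 2408 + 16 \cdot 1849\right) + 3732 = \left(16 - 2408 + 29584\right) + 3732 = 27192 + 3732 = 30924$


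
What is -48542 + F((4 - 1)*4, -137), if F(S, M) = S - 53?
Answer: -48583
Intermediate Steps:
F(S, M) = -53 + S
-48542 + F((4 - 1)*4, -137) = -48542 + (-53 + (4 - 1)*4) = -48542 + (-53 + 3*4) = -48542 + (-53 + 12) = -48542 - 41 = -48583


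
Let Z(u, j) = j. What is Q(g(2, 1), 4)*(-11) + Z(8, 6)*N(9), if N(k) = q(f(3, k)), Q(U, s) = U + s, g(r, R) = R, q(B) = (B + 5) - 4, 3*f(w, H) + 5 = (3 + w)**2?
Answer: 13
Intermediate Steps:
f(w, H) = -5/3 + (3 + w)**2/3
q(B) = 1 + B (q(B) = (5 + B) - 4 = 1 + B)
N(k) = 34/3 (N(k) = 1 + (-5/3 + (3 + 3)**2/3) = 1 + (-5/3 + (1/3)*6**2) = 1 + (-5/3 + (1/3)*36) = 1 + (-5/3 + 12) = 1 + 31/3 = 34/3)
Q(g(2, 1), 4)*(-11) + Z(8, 6)*N(9) = (1 + 4)*(-11) + 6*(34/3) = 5*(-11) + 68 = -55 + 68 = 13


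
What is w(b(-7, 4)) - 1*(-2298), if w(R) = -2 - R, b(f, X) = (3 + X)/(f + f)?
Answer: 4593/2 ≈ 2296.5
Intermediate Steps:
b(f, X) = (3 + X)/(2*f) (b(f, X) = (3 + X)/((2*f)) = (3 + X)*(1/(2*f)) = (3 + X)/(2*f))
w(b(-7, 4)) - 1*(-2298) = (-2 - (3 + 4)/(2*(-7))) - 1*(-2298) = (-2 - (-1)*7/(2*7)) + 2298 = (-2 - 1*(-1/2)) + 2298 = (-2 + 1/2) + 2298 = -3/2 + 2298 = 4593/2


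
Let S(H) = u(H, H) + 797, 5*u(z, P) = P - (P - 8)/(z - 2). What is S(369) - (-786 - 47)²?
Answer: -1271688758/1835 ≈ -6.9302e+5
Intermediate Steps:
u(z, P) = P/5 - (-8 + P)/(5*(-2 + z)) (u(z, P) = (P - (P - 8)/(z - 2))/5 = (P - (-8 + P)/(-2 + z))/5 = P/5 - (-8 + P)/(5*(-2 + z)))
S(H) = 797 + (8 + H² - 3*H)/(5*(-2 + H)) (S(H) = (8 - 3*H + H*H)/(5*(-2 + H)) + 797 = (8 - 3*H + H²)/(5*(-2 + H)) + 797 = (8 + H² - 3*H)/(5*(-2 + H)) + 797 = 797 + (8 + H² - 3*H)/(5*(-2 + H)))
S(369) - (-786 - 47)² = (-7962 + 369² + 3982*369)/(5*(-2 + 369)) - (-786 - 47)² = (⅕)*(-7962 + 136161 + 1469358)/367 - 1*(-833)² = (⅕)*(1/367)*1597557 - 1*693889 = 1597557/1835 - 693889 = -1271688758/1835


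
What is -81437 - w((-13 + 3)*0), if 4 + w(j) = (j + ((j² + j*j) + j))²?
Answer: -81433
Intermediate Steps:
w(j) = -4 + (2*j + 2*j²)² (w(j) = -4 + (j + ((j² + j*j) + j))² = -4 + (j + ((j² + j²) + j))² = -4 + (j + (2*j² + j))² = -4 + (j + (j + 2*j²))² = -4 + (2*j + 2*j²)²)
-81437 - w((-13 + 3)*0) = -81437 - (-4 + 4*((-13 + 3)*0)²*(1 + (-13 + 3)*0)²) = -81437 - (-4 + 4*(-10*0)²*(1 - 10*0)²) = -81437 - (-4 + 4*0²*(1 + 0)²) = -81437 - (-4 + 4*0*1²) = -81437 - (-4 + 4*0*1) = -81437 - (-4 + 0) = -81437 - 1*(-4) = -81437 + 4 = -81433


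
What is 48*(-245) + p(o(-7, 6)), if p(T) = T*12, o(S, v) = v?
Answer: -11688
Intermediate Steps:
p(T) = 12*T
48*(-245) + p(o(-7, 6)) = 48*(-245) + 12*6 = -11760 + 72 = -11688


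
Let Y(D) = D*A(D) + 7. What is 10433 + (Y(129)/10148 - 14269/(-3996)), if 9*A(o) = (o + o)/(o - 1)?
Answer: 6771484558319/648822528 ≈ 10437.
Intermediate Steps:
A(o) = 2*o/(9*(-1 + o)) (A(o) = ((o + o)/(o - 1))/9 = ((2*o)/(-1 + o))/9 = (2*o/(-1 + o))/9 = 2*o/(9*(-1 + o)))
Y(D) = 7 + 2*D**2/(9*(-1 + D)) (Y(D) = D*(2*D/(9*(-1 + D))) + 7 = 2*D**2/(9*(-1 + D)) + 7 = 7 + 2*D**2/(9*(-1 + D)))
10433 + (Y(129)/10148 - 14269/(-3996)) = 10433 + (((-63 + 2*129**2 + 63*129)/(9*(-1 + 129)))/10148 - 14269/(-3996)) = 10433 + (((1/9)*(-63 + 2*16641 + 8127)/128)*(1/10148) - 14269*(-1/3996)) = 10433 + (((1/9)*(1/128)*(-63 + 33282 + 8127))*(1/10148) + 14269/3996) = 10433 + (((1/9)*(1/128)*41346)*(1/10148) + 14269/3996) = 10433 + ((2297/64)*(1/10148) + 14269/3996) = 10433 + (2297/649472 + 14269/3996) = 10433 + 2319123695/648822528 = 6771484558319/648822528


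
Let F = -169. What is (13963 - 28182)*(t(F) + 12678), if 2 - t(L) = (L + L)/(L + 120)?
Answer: -8829743058/49 ≈ -1.8020e+8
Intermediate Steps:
t(L) = 2 - 2*L/(120 + L) (t(L) = 2 - (L + L)/(L + 120) = 2 - 2*L/(120 + L))
(13963 - 28182)*(t(F) + 12678) = (13963 - 28182)*(240/(120 - 169) + 12678) = -14219*(240/(-49) + 12678) = -14219*(240*(-1/49) + 12678) = -14219*(-240/49 + 12678) = -14219*620982/49 = -8829743058/49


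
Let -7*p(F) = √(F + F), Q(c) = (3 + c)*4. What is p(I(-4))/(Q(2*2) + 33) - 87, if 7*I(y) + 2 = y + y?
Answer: -87 - 2*I*√35/2989 ≈ -87.0 - 0.0039586*I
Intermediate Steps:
Q(c) = 12 + 4*c
I(y) = -2/7 + 2*y/7 (I(y) = -2/7 + (y + y)/7 = -2/7 + (2*y)/7 = -2/7 + 2*y/7)
p(F) = -√2*√F/7 (p(F) = -√(F + F)/7 = -√2*√F/7)
p(I(-4))/(Q(2*2) + 33) - 87 = (-√2*√(-2/7 + (2/7)*(-4))/7)/((12 + 4*(2*2)) + 33) - 87 = (-√2*√(-2/7 - 8/7)/7)/((12 + 4*4) + 33) - 87 = (-√2*√(-10/7)/7)/((12 + 16) + 33) - 87 = (-√2*I*√70/7/7)/(28 + 33) - 87 = -2*I*√35/49/61 - 87 = -2*I*√35/49*(1/61) - 87 = -2*I*√35/2989 - 87 = -87 - 2*I*√35/2989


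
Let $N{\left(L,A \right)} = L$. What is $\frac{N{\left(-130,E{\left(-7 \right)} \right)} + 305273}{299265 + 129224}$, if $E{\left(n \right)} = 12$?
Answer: $\frac{305143}{428489} \approx 0.71214$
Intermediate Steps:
$\frac{N{\left(-130,E{\left(-7 \right)} \right)} + 305273}{299265 + 129224} = \frac{-130 + 305273}{299265 + 129224} = \frac{305143}{428489}$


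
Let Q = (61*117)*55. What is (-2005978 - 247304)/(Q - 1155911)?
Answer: 1126641/381688 ≈ 2.9517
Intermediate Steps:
Q = 392535 (Q = 7137*55 = 392535)
(-2005978 - 247304)/(Q - 1155911) = (-2005978 - 247304)/(392535 - 1155911) = -2253282/(-763376) = -2253282*(-1/763376) = 1126641/381688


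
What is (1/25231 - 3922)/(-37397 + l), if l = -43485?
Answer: 98955981/2040733742 ≈ 0.048490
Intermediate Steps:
(1/25231 - 3922)/(-37397 + l) = (1/25231 - 3922)/(-37397 - 43485) = (1/25231 - 3922)/(-80882) = -98955981/25231*(-1/80882) = 98955981/2040733742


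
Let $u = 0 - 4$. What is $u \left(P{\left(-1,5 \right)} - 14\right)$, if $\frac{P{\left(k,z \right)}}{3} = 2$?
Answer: $32$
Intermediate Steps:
$P{\left(k,z \right)} = 6$ ($P{\left(k,z \right)} = 3 \cdot 2 = 6$)
$u = -4$ ($u = 0 - 4 = -4$)
$u \left(P{\left(-1,5 \right)} - 14\right) = - 4 \left(6 - 14\right) = \left(-4\right) \left(-8\right) = 32$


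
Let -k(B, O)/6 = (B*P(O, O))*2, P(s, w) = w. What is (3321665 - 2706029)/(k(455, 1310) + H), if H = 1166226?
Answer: -102606/997729 ≈ -0.10284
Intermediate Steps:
k(B, O) = -12*B*O (k(B, O) = -6*B*O*2 = -12*B*O)
(3321665 - 2706029)/(k(455, 1310) + H) = (3321665 - 2706029)/(-12*455*1310 + 1166226) = 615636/(-7152600 + 1166226) = 615636/(-5986374) = 615636*(-1/5986374) = -102606/997729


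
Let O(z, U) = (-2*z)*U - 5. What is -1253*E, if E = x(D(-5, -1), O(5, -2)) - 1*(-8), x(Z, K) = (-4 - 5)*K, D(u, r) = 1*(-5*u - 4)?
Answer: 159131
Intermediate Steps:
O(z, U) = -5 - 2*U*z (O(z, U) = -2*U*z - 5 = -5 - 2*U*z)
D(u, r) = -4 - 5*u (D(u, r) = 1*(-4 - 5*u) = -4 - 5*u)
x(Z, K) = -9*K
E = -127 (E = -9*(-5 - 2*(-2)*5) - 1*(-8) = -9*(-5 + 20) + 8 = -9*15 + 8 = -135 + 8 = -127)
-1253*E = -1253*(-127) = 159131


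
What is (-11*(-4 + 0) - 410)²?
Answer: 133956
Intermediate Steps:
(-11*(-4 + 0) - 410)² = (-11*(-4) - 410)² = (44 - 410)² = (-366)² = 133956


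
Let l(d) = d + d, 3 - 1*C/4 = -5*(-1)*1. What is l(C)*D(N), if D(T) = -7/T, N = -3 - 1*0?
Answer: -112/3 ≈ -37.333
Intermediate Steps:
N = -3 (N = -3 + 0 = -3)
C = -8 (C = 12 - 4*(-5*(-1)) = 12 - 20 = -8)
l(d) = 2*d
l(C)*D(N) = (2*(-8))*(-7/(-3)) = -(-112)*(-1)/3 = -16*7/3 = -112/3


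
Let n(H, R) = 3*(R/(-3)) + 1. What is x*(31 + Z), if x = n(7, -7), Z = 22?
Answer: 424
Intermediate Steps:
n(H, R) = 1 - R (n(H, R) = 3*(R*(-⅓)) + 1 = 3*(-R/3) + 1 = -R + 1 = 1 - R)
x = 8 (x = 1 - 1*(-7) = 1 + 7 = 8)
x*(31 + Z) = 8*(31 + 22) = 8*53 = 424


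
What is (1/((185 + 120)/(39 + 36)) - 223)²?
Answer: 184633744/3721 ≈ 49619.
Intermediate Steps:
(1/((185 + 120)/(39 + 36)) - 223)² = (1/(305/75) - 223)² = (1/(305*(1/75)) - 223)² = (1/(61/15) - 223)² = (15/61 - 223)² = (-13588/61)² = 184633744/3721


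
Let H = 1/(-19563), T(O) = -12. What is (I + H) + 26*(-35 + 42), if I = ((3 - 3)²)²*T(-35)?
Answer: 3560465/19563 ≈ 182.00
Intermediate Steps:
H = -1/19563 ≈ -5.1117e-5
I = 0 (I = ((3 - 3)²)²*(-12) = (0²)²*(-12) = 0²*(-12) = 0*(-12) = 0)
(I + H) + 26*(-35 + 42) = (0 - 1/19563) + 26*(-35 + 42) = -1/19563 + 26*7 = -1/19563 + 182 = 3560465/19563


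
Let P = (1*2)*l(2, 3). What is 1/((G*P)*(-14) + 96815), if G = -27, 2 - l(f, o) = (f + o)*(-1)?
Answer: 1/102107 ≈ 9.7936e-6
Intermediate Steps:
l(f, o) = 2 + f + o (l(f, o) = 2 - (f + o)*(-1) = 2 - (-f - o) = 2 + (f + o) = 2 + f + o)
P = 14 (P = (1*2)*(2 + 2 + 3) = 2*7 = 14)
1/((G*P)*(-14) + 96815) = 1/(-27*14*(-14) + 96815) = 1/(-378*(-14) + 96815) = 1/(5292 + 96815) = 1/102107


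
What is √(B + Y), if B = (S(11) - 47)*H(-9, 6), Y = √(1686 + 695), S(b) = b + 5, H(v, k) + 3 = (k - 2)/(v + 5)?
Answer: √(124 + √2381) ≈ 13.145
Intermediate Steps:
H(v, k) = -3 + (-2 + k)/(5 + v) (H(v, k) = -3 + (k - 2)/(v + 5) = -3 + (-2 + k)/(5 + v))
S(b) = 5 + b
Y = √2381 ≈ 48.795
B = 124 (B = ((5 + 11) - 47)*((-17 + 6 - 3*(-9))/(5 - 9)) = (16 - 47)*((-17 + 6 + 27)/(-4)) = -(-31)*16/4 = -31*(-4) = 124)
√(B + Y) = √(124 + √2381)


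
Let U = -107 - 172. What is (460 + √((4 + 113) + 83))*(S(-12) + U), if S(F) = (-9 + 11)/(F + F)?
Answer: -385135/3 - 16745*√2/6 ≈ -1.3233e+5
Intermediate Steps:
U = -279
S(F) = 1/F (S(F) = 2/((2*F)) = 2*(1/(2*F)) = 1/F)
(460 + √((4 + 113) + 83))*(S(-12) + U) = (460 + √((4 + 113) + 83))*(1/(-12) - 279) = (460 + √(117 + 83))*(-1/12 - 279) = (460 + √200)*(-3349/12) = (460 + 10*√2)*(-3349/12) = -385135/3 - 16745*√2/6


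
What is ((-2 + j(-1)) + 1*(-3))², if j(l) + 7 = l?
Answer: 169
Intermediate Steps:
j(l) = -7 + l
((-2 + j(-1)) + 1*(-3))² = ((-2 + (-7 - 1)) + 1*(-3))² = ((-2 - 8) - 3)² = (-10 - 3)² = (-13)² = 169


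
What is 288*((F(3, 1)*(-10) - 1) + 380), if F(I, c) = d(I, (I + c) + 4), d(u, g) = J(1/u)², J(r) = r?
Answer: 108832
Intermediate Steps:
d(u, g) = u⁻² (d(u, g) = (1/u)² = u⁻²)
F(I, c) = I⁻²
288*((F(3, 1)*(-10) - 1) + 380) = 288*((-10/3² - 1) + 380) = 288*(((⅑)*(-10) - 1) + 380) = 288*((-10/9 - 1) + 380) = 288*(-19/9 + 380) = 288*(3401/9) = 108832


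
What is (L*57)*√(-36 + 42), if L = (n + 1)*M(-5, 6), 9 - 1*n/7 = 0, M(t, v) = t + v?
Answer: 3648*√6 ≈ 8935.7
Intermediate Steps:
n = 63 (n = 63 - 7*0 = 63 + 0 = 63)
L = 64 (L = (63 + 1)*(-5 + 6) = 64*1 = 64)
(L*57)*√(-36 + 42) = (64*57)*√(-36 + 42) = 3648*√6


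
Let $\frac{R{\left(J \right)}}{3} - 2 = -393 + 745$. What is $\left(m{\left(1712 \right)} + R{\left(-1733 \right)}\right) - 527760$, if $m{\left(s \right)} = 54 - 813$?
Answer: $-527457$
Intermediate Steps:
$m{\left(s \right)} = -759$ ($m{\left(s \right)} = 54 - 813 = -759$)
$R{\left(J \right)} = 1062$ ($R{\left(J \right)} = 6 + 3 \left(-393 + 745\right) = 6 + 3 \cdot 352 = 6 + 1056 = 1062$)
$\left(m{\left(1712 \right)} + R{\left(-1733 \right)}\right) - 527760 = \left(-759 + 1062\right) - 527760 = 303 - 527760 = -527457$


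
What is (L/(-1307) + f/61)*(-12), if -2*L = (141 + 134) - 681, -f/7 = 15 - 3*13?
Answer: -2486316/79727 ≈ -31.185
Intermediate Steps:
f = 168 (f = -7*(15 - 3*13) = -7*(15 - 39) = -7*(-24) = 168)
L = 203 (L = -((141 + 134) - 681)/2 = -(275 - 681)/2 = -½*(-406) = 203)
(L/(-1307) + f/61)*(-12) = (203/(-1307) + 168/61)*(-12) = (203*(-1/1307) + 168*(1/61))*(-12) = (-203/1307 + 168/61)*(-12) = (207193/79727)*(-12) = -2486316/79727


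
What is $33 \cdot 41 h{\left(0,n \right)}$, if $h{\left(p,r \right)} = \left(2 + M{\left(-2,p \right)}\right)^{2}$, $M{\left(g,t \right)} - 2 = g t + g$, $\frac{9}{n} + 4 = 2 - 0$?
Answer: $5412$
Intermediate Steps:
$n = - \frac{9}{2}$ ($n = \frac{9}{-4 + \left(2 - 0\right)} = \frac{9}{-4 + \left(2 + 0\right)} = \frac{9}{-4 + 2} = \frac{9}{-2} = 9 \left(- \frac{1}{2}\right) = - \frac{9}{2} \approx -4.5$)
$M{\left(g,t \right)} = 2 + g + g t$ ($M{\left(g,t \right)} = 2 + \left(g t + g\right) = 2 + \left(g + g t\right) = 2 + g + g t$)
$h{\left(p,r \right)} = \left(2 - 2 p\right)^{2}$
$33 \cdot 41 h{\left(0,n \right)} = 33 \cdot 41 \cdot 4 \left(1 - 0\right)^{2} = 1353 \cdot 4 \left(1 + 0\right)^{2} = 1353 \cdot 4 \cdot 1^{2} = 1353 \cdot 4 \cdot 1 = 1353 \cdot 4 = 5412$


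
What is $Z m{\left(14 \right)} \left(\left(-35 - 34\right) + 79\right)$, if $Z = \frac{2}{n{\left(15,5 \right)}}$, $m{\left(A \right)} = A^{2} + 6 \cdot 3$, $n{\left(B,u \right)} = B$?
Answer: $\frac{856}{3} \approx 285.33$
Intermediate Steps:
$m{\left(A \right)} = 18 + A^{2}$ ($m{\left(A \right)} = A^{2} + 18 = 18 + A^{2}$)
$Z = \frac{2}{15} \approx 0.13333$
$Z m{\left(14 \right)} \left(\left(-35 - 34\right) + 79\right) = \frac{2 \left(18 + 14^{2}\right)}{15} \left(\left(-35 - 34\right) + 79\right) = \frac{2 \left(18 + 196\right)}{15} \left(-69 + 79\right) = \frac{2}{15} \cdot 214 \cdot 10 = \frac{428}{15} \cdot 10 = \frac{856}{3}$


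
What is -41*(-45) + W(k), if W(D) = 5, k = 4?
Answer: 1850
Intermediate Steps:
-41*(-45) + W(k) = -41*(-45) + 5 = 1845 + 5 = 1850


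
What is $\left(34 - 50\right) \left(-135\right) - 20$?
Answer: $2140$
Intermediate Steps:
$\left(34 - 50\right) \left(-135\right) - 20 = \left(-16\right) \left(-135\right) - 20 = 2160 - 20 = 2140$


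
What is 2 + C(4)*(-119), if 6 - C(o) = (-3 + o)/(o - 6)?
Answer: -1543/2 ≈ -771.50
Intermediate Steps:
C(o) = 6 - (-3 + o)/(-6 + o) (C(o) = 6 - (-3 + o)/(o - 6) = 6 - (-3 + o)/(-6 + o))
2 + C(4)*(-119) = 2 + ((-33 + 5*4)/(-6 + 4))*(-119) = 2 + ((-33 + 20)/(-2))*(-119) = 2 - 1/2*(-13)*(-119) = 2 + (13/2)*(-119) = 2 - 1547/2 = -1543/2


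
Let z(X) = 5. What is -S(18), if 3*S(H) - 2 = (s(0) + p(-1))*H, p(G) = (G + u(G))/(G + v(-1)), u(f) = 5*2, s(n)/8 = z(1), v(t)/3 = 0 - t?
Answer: -803/3 ≈ -267.67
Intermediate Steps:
v(t) = -3*t (v(t) = 3*(0 - t) = 3*(-t) = -3*t)
s(n) = 40 (s(n) = 8*5 = 40)
u(f) = 10
p(G) = (10 + G)/(3 + G) (p(G) = (G + 10)/(G - 3*(-1)) = (10 + G)/(G + 3) = (10 + G)/(3 + G))
S(H) = ⅔ + 89*H/6 (S(H) = ⅔ + ((40 + (10 - 1)/(3 - 1))*H)/3 = ⅔ + ((40 + 9/2)*H)/3 = ⅔ + (89*H/2)/3 = ⅔ + 89*H/6)
-S(18) = -(⅔ + (89/6)*18) = -(⅔ + 267) = -1*803/3 = -803/3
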